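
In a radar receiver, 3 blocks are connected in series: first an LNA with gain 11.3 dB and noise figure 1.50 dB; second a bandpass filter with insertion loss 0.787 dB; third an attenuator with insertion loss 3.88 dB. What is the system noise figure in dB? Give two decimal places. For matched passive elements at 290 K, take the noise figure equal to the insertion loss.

1.92 dB

Convert to linear (a loss of L dB is a gain of −L dB): F_i = 10^(NF_i/10), G_i = 10^(G_i,dB/10)
  Stage 1: F_1 = 10^(1.50/10) = 1.413, G_1 = 10^(11.3/10) = 13.49
  Stage 2: F_2 = 10^(0.787/10) = 1.199, G_2 = 10^(−0.787/10) = 0.8343
  Stage 3: F_3 = 10^(3.88/10) = 2.443, G_3 = 10^(−3.88/10) = 0.4093
Friis cascade:
  F = 1.413 + (1.199 − 1)/13.49 + (2.443 − 1)/11.25 = 1.556
NF = 10 log₁₀(1.556) = 1.92 dB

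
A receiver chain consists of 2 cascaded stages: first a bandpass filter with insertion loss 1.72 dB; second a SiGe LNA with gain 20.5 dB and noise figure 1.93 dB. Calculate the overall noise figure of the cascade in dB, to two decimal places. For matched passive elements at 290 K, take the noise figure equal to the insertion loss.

3.65 dB

Convert to linear (a loss of L dB is a gain of −L dB): F_i = 10^(NF_i/10), G_i = 10^(G_i,dB/10)
  Stage 1: F_1 = 10^(1.72/10) = 1.486, G_1 = 10^(−1.72/10) = 0.6730
  Stage 2: F_2 = 10^(1.93/10) = 1.560, G_2 = 10^(20.5/10) = 112.2
Friis cascade:
  F = 1.486 + (1.560 − 1)/0.6730 = 2.317
NF = 10 log₁₀(2.317) = 3.65 dB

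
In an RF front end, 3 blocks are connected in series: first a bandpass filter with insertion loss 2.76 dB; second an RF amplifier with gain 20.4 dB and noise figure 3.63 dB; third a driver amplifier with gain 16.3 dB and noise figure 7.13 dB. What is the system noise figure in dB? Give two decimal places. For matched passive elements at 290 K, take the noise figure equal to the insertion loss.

Convert to linear (a loss of L dB is a gain of −L dB): F_i = 10^(NF_i/10), G_i = 10^(G_i,dB/10)
  Stage 1: F_1 = 10^(2.76/10) = 1.888, G_1 = 10^(−2.76/10) = 0.5297
  Stage 2: F_2 = 10^(3.63/10) = 2.307, G_2 = 10^(20.4/10) = 109.6
  Stage 3: F_3 = 10^(7.13/10) = 5.164, G_3 = 10^(16.3/10) = 42.66
Friis cascade:
  F = 1.888 + (2.307 − 1)/0.5297 + (5.164 − 1)/58.08 = 4.427
NF = 10 log₁₀(4.427) = 6.46 dB

6.46 dB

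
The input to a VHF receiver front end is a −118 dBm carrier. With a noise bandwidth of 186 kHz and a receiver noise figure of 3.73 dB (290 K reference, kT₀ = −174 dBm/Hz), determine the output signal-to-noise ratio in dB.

−0.4 dB

Noise floor: N = −174 + 10 log₁₀(B) + NF
10 log₁₀(1.86×10⁵) = 52.7 dB
N = −174 + 52.7 + 3.73 = −117.57 dBm
SNR = P_sig − N = −118 − (−117.57) = −0.43 dB → −0.4 dB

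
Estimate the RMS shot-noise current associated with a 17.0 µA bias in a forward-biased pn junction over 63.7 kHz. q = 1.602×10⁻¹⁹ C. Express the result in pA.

I_n = √(2qI·B)
2qI·B = 2 × 1.602×10⁻¹⁹ × 1.70×10⁻⁵ × 6.37×10⁴ = 3.47×10⁻¹⁹ A²
I_n = √(3.47×10⁻¹⁹) = 5.89×10⁻¹⁰ A = 589 pA

589 pA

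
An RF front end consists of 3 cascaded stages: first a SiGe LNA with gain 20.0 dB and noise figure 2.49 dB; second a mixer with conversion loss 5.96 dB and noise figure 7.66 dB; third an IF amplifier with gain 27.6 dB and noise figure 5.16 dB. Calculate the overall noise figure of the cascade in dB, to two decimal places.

Convert to linear (a loss of L dB is a gain of −L dB): F_i = 10^(NF_i/10), G_i = 10^(G_i,dB/10)
  Stage 1: F_1 = 10^(2.49/10) = 1.774, G_1 = 10^(20.0/10) = 100.0
  Stage 2: F_2 = 10^(7.66/10) = 5.834, G_2 = 10^(−5.96/10) = 0.2535
  Stage 3: F_3 = 10^(5.16/10) = 3.281, G_3 = 10^(27.6/10) = 575.4
Friis cascade:
  F = 1.774 + (5.834 − 1)/100.0 + (3.281 − 1)/25.35 = 1.913
NF = 10 log₁₀(1.913) = 2.82 dB

2.82 dB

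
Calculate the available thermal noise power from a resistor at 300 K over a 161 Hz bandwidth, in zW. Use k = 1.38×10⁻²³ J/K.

P_n = kTB = 1.38×10⁻²³ × 300 × 1.61×10² = 6.67×10⁻¹⁹ W = 667 zW

667 zW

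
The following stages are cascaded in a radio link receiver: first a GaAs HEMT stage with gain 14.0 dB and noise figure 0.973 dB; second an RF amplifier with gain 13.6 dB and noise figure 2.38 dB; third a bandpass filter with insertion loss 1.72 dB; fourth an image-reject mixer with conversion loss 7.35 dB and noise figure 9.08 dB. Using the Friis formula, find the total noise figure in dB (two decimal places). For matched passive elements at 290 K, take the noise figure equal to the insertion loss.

Convert to linear (a loss of L dB is a gain of −L dB): F_i = 10^(NF_i/10), G_i = 10^(G_i,dB/10)
  Stage 1: F_1 = 10^(0.973/10) = 1.251, G_1 = 10^(14.0/10) = 25.12
  Stage 2: F_2 = 10^(2.38/10) = 1.730, G_2 = 10^(13.6/10) = 22.91
  Stage 3: F_3 = 10^(1.72/10) = 1.486, G_3 = 10^(−1.72/10) = 0.6730
  Stage 4: F_4 = 10^(9.08/10) = 8.091, G_4 = 10^(−7.35/10) = 0.1841
Friis cascade:
  F = 1.251 + (1.730 − 1)/25.12 + (1.486 − 1)/575.4 + (8.091 − 1)/387.3 = 1.299
NF = 10 log₁₀(1.299) = 1.14 dB

1.14 dB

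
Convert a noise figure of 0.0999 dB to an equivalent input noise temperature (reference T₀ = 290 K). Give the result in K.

6.75 K

F = 10^(0.0999/10) = 1.02327
T_e = (F − 1)·T₀ = (1.02327 − 1) × 290 = 6.75 K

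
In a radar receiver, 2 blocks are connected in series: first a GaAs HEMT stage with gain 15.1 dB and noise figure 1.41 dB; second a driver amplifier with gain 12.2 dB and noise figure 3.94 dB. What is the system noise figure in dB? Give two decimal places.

Convert to linear (a loss of L dB is a gain of −L dB): F_i = 10^(NF_i/10), G_i = 10^(G_i,dB/10)
  Stage 1: F_1 = 10^(1.41/10) = 1.384, G_1 = 10^(15.1/10) = 32.36
  Stage 2: F_2 = 10^(3.94/10) = 2.477, G_2 = 10^(12.2/10) = 16.60
Friis cascade:
  F = 1.384 + (2.477 − 1)/32.36 = 1.429
NF = 10 log₁₀(1.429) = 1.55 dB

1.55 dB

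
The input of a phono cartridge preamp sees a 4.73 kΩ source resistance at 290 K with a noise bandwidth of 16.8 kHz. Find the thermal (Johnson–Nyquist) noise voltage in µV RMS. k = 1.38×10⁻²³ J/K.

V_n = √(4kTRB)
4kTRB = 4 × 1.38×10⁻²³ × 290 × 4.73×10³ × 1.68×10⁴ = 1.27×10⁻¹² V²
V_n = √(1.27×10⁻¹²) = 1.13×10⁻⁶ V = 1.13 µV

1.13 µV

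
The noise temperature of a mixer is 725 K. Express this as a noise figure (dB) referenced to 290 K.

5.44 dB

F = 1 + T_e/T₀ = 1 + 725/290 = 3.5
NF = 10 log₁₀(3.5) = 5.44 dB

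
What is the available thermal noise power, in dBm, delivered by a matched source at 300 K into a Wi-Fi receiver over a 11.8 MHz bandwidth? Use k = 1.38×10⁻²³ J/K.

−103.1 dBm

P_n = kTB = 1.38×10⁻²³ × 300 × 1.18×10⁷ = 4.89×10⁻¹⁴ W
In dBm: 10 log₁₀(4.89×10⁻¹⁴ / 10⁻³) = −103.1 dBm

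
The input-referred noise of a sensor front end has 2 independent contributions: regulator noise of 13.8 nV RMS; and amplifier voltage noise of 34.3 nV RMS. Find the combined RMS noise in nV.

Uncorrelated sources add in power (mean-square): V_tot = √(ΣV_i²)
V_tot = √[(1.38×10⁻⁸)² + (3.43×10⁻⁸)²] = 3.70×10⁻⁸ V = 37.0 nV

37.0 nV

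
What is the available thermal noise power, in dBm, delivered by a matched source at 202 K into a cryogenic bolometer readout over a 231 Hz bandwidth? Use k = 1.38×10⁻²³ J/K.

P_n = kTB = 1.38×10⁻²³ × 202 × 2.31×10² = 6.44×10⁻¹⁹ W
In dBm: 10 log₁₀(6.44×10⁻¹⁹ / 10⁻³) = −151.9 dBm

−151.9 dBm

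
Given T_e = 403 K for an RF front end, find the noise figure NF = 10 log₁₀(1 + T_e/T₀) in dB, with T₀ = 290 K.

3.78 dB

F = 1 + T_e/T₀ = 1 + 403/290 = 2.38966
NF = 10 log₁₀(2.38966) = 3.78 dB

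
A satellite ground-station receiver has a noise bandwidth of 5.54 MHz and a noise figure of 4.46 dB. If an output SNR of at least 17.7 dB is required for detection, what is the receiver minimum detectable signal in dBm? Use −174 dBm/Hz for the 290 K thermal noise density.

−84.4 dBm

Sensitivity = −174 + 10 log₁₀(B) + NF + SNR_min
= −174 + 67.44 + 4.46 + 17.7
= −84.40 dBm → −84.4 dBm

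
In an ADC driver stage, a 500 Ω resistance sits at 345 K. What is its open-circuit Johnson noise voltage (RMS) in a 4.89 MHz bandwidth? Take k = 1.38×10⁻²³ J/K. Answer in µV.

V_n = √(4kTRB)
4kTRB = 4 × 1.38×10⁻²³ × 345 × 5.00×10² × 4.89×10⁶ = 4.66×10⁻¹¹ V²
V_n = √(4.66×10⁻¹¹) = 6.82×10⁻⁶ V = 6.82 µV

6.82 µV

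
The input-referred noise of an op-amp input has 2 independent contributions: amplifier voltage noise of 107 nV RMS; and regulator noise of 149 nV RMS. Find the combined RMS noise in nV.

Uncorrelated sources add in power (mean-square): V_tot = √(ΣV_i²)
V_tot = √[(1.07×10⁻⁷)² + (1.49×10⁻⁷)²] = 1.83×10⁻⁷ V = 183 nV

183 nV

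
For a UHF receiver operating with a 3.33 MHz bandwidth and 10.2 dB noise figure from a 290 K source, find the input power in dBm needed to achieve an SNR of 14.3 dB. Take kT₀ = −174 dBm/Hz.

Sensitivity = −174 + 10 log₁₀(B) + NF + SNR_min
= −174 + 65.22 + 10.2 + 14.3
= −84.28 dBm → −84.3 dBm

−84.3 dBm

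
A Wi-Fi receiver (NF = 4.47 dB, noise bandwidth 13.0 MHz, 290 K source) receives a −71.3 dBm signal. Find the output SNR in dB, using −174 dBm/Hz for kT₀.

Noise floor: N = −174 + 10 log₁₀(B) + NF
10 log₁₀(1.30×10⁷) = 71.14 dB
N = −174 + 71.14 + 4.47 = −98.39 dBm
SNR = P_sig − N = −71.3 − (−98.39) = 27.09 dB → 27.1 dB

27.1 dB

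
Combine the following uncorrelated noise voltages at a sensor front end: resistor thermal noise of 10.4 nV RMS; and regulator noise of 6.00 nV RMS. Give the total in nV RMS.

Uncorrelated sources add in power (mean-square): V_tot = √(ΣV_i²)
V_tot = √[(1.04×10⁻⁸)² + (6.00×10⁻⁹)²] = 1.20×10⁻⁸ V = 12.0 nV

12.0 nV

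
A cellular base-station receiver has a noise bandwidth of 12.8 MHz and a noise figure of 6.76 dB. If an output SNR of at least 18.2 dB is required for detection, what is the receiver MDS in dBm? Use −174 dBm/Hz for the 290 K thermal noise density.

Sensitivity = −174 + 10 log₁₀(B) + NF + SNR_min
= −174 + 71.07 + 6.76 + 18.2
= −77.97 dBm → −78.0 dBm

−78.0 dBm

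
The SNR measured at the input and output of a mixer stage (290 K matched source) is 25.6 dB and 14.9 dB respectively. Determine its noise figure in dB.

NF (dB) = SNR_in(dB) − SNR_out(dB) when the source is at T₀
NF = 25.6 − 14.9 = 10.7 dB

10.7 dB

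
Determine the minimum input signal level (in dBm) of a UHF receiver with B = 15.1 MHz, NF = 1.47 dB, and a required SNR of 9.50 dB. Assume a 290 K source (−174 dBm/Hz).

−91.2 dBm

Sensitivity = −174 + 10 log₁₀(B) + NF + SNR_min
= −174 + 71.79 + 1.47 + 9.50
= −91.24 dBm → −91.2 dBm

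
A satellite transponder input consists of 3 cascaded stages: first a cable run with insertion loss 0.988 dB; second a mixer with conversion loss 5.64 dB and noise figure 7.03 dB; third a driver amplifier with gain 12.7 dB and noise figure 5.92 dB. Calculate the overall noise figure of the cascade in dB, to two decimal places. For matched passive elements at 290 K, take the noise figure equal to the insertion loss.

12.95 dB

Convert to linear (a loss of L dB is a gain of −L dB): F_i = 10^(NF_i/10), G_i = 10^(G_i,dB/10)
  Stage 1: F_1 = 10^(0.988/10) = 1.255, G_1 = 10^(−0.988/10) = 0.7965
  Stage 2: F_2 = 10^(7.03/10) = 5.047, G_2 = 10^(−5.64/10) = 0.2729
  Stage 3: F_3 = 10^(5.92/10) = 3.908, G_3 = 10^(12.7/10) = 18.62
Friis cascade:
  F = 1.255 + (5.047 − 1)/0.7965 + (3.908 − 1)/0.2174 = 19.72
NF = 10 log₁₀(19.72) = 12.95 dB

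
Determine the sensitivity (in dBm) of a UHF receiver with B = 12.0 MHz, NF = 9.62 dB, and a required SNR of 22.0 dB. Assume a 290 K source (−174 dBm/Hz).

Sensitivity = −174 + 10 log₁₀(B) + NF + SNR_min
= −174 + 70.79 + 9.62 + 22.0
= −71.59 dBm → −71.6 dBm

−71.6 dBm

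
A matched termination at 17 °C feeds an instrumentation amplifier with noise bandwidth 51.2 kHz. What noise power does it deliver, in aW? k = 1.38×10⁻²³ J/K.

T = 17 °C + 273.15 = 290.15 K
P_n = kTB = 1.38×10⁻²³ × 290.15 × 5.12×10⁴ = 2.05×10⁻¹⁶ W = 205 aW

205 aW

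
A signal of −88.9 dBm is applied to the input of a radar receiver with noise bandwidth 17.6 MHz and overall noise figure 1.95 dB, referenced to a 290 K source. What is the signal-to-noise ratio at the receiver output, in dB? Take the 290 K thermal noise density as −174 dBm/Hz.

10.7 dB

Noise floor: N = −174 + 10 log₁₀(B) + NF
10 log₁₀(1.76×10⁷) = 72.46 dB
N = −174 + 72.46 + 1.95 = −99.59 dBm
SNR = P_sig − N = −88.9 − (−99.59) = 10.69 dB → 10.7 dB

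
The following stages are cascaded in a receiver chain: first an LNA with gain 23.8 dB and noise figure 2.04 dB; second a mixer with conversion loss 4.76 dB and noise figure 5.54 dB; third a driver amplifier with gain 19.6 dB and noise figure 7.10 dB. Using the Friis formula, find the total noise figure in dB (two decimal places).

Convert to linear (a loss of L dB is a gain of −L dB): F_i = 10^(NF_i/10), G_i = 10^(G_i,dB/10)
  Stage 1: F_1 = 10^(2.04/10) = 1.600, G_1 = 10^(23.8/10) = 239.9
  Stage 2: F_2 = 10^(5.54/10) = 3.581, G_2 = 10^(−4.76/10) = 0.3342
  Stage 3: F_3 = 10^(7.10/10) = 5.129, G_3 = 10^(19.6/10) = 91.20
Friis cascade:
  F = 1.600 + (3.581 − 1)/239.9 + (5.129 − 1)/80.17 = 1.662
NF = 10 log₁₀(1.662) = 2.21 dB

2.21 dB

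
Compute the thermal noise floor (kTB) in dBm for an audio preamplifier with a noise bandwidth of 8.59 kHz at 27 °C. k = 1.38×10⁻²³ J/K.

T = 27 °C + 273.15 = 300.15 K
P_n = kTB = 1.38×10⁻²³ × 300.15 × 8.59×10³ = 3.56×10⁻¹⁷ W
In dBm: 10 log₁₀(3.56×10⁻¹⁷ / 10⁻³) = −134.5 dBm

−134.5 dBm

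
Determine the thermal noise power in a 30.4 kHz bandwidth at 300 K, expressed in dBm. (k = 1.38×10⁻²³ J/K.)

−129.0 dBm

P_n = kTB = 1.38×10⁻²³ × 300 × 3.04×10⁴ = 1.26×10⁻¹⁶ W
In dBm: 10 log₁₀(1.26×10⁻¹⁶ / 10⁻³) = −129.0 dBm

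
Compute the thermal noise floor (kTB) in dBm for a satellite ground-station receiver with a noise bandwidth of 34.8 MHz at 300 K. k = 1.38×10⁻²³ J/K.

P_n = kTB = 1.38×10⁻²³ × 300 × 3.48×10⁷ = 1.44×10⁻¹³ W
In dBm: 10 log₁₀(1.44×10⁻¹³ / 10⁻³) = −98.4 dBm

−98.4 dBm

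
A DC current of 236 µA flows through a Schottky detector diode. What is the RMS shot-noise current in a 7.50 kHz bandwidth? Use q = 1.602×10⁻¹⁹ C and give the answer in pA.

I_n = √(2qI·B)
2qI·B = 2 × 1.602×10⁻¹⁹ × 2.36×10⁻⁴ × 7.50×10³ = 5.67×10⁻¹⁹ A²
I_n = √(5.67×10⁻¹⁹) = 7.53×10⁻¹⁰ A = 753 pA

753 pA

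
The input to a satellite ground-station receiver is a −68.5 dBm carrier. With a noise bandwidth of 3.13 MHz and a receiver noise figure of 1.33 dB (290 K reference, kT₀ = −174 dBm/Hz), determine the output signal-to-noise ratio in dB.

39.2 dB

Noise floor: N = −174 + 10 log₁₀(B) + NF
10 log₁₀(3.13×10⁶) = 64.96 dB
N = −174 + 64.96 + 1.33 = −107.71 dBm
SNR = P_sig − N = −68.5 − (−107.71) = 39.21 dB → 39.2 dB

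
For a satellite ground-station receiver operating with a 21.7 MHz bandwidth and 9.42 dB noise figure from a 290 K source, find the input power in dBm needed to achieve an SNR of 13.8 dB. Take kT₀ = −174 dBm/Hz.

−77.4 dBm

Sensitivity = −174 + 10 log₁₀(B) + NF + SNR_min
= −174 + 73.36 + 9.42 + 13.8
= −77.42 dBm → −77.4 dBm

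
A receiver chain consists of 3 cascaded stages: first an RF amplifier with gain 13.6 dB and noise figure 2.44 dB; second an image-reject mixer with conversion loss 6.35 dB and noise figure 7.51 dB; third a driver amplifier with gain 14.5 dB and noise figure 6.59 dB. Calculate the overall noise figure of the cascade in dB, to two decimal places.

Convert to linear (a loss of L dB is a gain of −L dB): F_i = 10^(NF_i/10), G_i = 10^(G_i,dB/10)
  Stage 1: F_1 = 10^(2.44/10) = 1.754, G_1 = 10^(13.6/10) = 22.91
  Stage 2: F_2 = 10^(7.51/10) = 5.636, G_2 = 10^(−6.35/10) = 0.2317
  Stage 3: F_3 = 10^(6.59/10) = 4.560, G_3 = 10^(14.5/10) = 28.18
Friis cascade:
  F = 1.754 + (5.636 − 1)/22.91 + (4.560 − 1)/5.309 = 2.627
NF = 10 log₁₀(2.627) = 4.19 dB

4.19 dB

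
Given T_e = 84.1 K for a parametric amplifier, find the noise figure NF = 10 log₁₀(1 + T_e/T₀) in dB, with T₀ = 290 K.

1.11 dB

F = 1 + T_e/T₀ = 1 + 84.1/290 = 1.29
NF = 10 log₁₀(1.29) = 1.11 dB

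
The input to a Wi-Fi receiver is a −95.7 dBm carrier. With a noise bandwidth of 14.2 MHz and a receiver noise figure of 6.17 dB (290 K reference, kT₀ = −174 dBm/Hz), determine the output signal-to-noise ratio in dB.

0.6 dB

Noise floor: N = −174 + 10 log₁₀(B) + NF
10 log₁₀(1.42×10⁷) = 71.52 dB
N = −174 + 71.52 + 6.17 = −96.31 dBm
SNR = P_sig − N = −95.7 − (−96.31) = 0.61 dB → 0.6 dB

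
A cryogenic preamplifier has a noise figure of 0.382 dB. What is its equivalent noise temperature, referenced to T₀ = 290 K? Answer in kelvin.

F = 10^(0.382/10) = 1.09194
T_e = (F − 1)·T₀ = (1.09194 − 1) × 290 = 26.7 K

26.7 K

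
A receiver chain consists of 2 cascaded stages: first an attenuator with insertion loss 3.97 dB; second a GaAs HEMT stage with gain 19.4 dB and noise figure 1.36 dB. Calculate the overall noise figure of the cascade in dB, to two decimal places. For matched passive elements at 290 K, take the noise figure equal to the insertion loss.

5.33 dB

Convert to linear (a loss of L dB is a gain of −L dB): F_i = 10^(NF_i/10), G_i = 10^(G_i,dB/10)
  Stage 1: F_1 = 10^(3.97/10) = 2.495, G_1 = 10^(−3.97/10) = 0.4009
  Stage 2: F_2 = 10^(1.36/10) = 1.368, G_2 = 10^(19.4/10) = 87.10
Friis cascade:
  F = 2.495 + (1.368 − 1)/0.4009 = 3.412
NF = 10 log₁₀(3.412) = 5.33 dB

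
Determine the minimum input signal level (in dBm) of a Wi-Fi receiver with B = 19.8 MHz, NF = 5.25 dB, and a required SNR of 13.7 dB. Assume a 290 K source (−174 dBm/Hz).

−82.1 dBm

Sensitivity = −174 + 10 log₁₀(B) + NF + SNR_min
= −174 + 72.97 + 5.25 + 13.7
= −82.08 dBm → −82.1 dBm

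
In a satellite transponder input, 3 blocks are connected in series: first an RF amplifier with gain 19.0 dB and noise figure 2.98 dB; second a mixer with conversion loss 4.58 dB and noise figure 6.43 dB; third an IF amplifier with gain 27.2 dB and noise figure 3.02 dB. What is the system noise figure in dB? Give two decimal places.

3.15 dB

Convert to linear (a loss of L dB is a gain of −L dB): F_i = 10^(NF_i/10), G_i = 10^(G_i,dB/10)
  Stage 1: F_1 = 10^(2.98/10) = 1.986, G_1 = 10^(19.0/10) = 79.43
  Stage 2: F_2 = 10^(6.43/10) = 4.395, G_2 = 10^(−4.58/10) = 0.3483
  Stage 3: F_3 = 10^(3.02/10) = 2.004, G_3 = 10^(27.2/10) = 524.8
Friis cascade:
  F = 1.986 + (4.395 − 1)/79.43 + (2.004 − 1)/27.67 = 2.065
NF = 10 log₁₀(2.065) = 3.15 dB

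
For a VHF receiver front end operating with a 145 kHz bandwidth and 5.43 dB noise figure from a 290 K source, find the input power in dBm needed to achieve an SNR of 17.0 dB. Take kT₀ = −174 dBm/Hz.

−100.0 dBm

Sensitivity = −174 + 10 log₁₀(B) + NF + SNR_min
= −174 + 51.61 + 5.43 + 17.0
= −99.96 dBm → −100.0 dBm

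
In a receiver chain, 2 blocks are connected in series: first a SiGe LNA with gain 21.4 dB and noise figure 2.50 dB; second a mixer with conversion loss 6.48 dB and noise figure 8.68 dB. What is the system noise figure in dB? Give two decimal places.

Convert to linear (a loss of L dB is a gain of −L dB): F_i = 10^(NF_i/10), G_i = 10^(G_i,dB/10)
  Stage 1: F_1 = 10^(2.50/10) = 1.778, G_1 = 10^(21.4/10) = 138.0
  Stage 2: F_2 = 10^(8.68/10) = 7.379, G_2 = 10^(−6.48/10) = 0.2249
Friis cascade:
  F = 1.778 + (7.379 − 1)/138.0 = 1.824
NF = 10 log₁₀(1.824) = 2.61 dB

2.61 dB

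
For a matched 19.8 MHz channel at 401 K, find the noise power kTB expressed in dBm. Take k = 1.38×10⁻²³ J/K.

P_n = kTB = 1.38×10⁻²³ × 401 × 1.98×10⁷ = 1.10×10⁻¹³ W
In dBm: 10 log₁₀(1.10×10⁻¹³ / 10⁻³) = −99.6 dBm

−99.6 dBm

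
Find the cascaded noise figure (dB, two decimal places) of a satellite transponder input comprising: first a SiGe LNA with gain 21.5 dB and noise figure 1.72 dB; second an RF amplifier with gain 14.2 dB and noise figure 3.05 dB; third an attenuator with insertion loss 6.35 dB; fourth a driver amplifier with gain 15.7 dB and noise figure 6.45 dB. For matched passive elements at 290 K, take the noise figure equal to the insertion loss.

Convert to linear (a loss of L dB is a gain of −L dB): F_i = 10^(NF_i/10), G_i = 10^(G_i,dB/10)
  Stage 1: F_1 = 10^(1.72/10) = 1.486, G_1 = 10^(21.5/10) = 141.3
  Stage 2: F_2 = 10^(3.05/10) = 2.018, G_2 = 10^(14.2/10) = 26.30
  Stage 3: F_3 = 10^(6.35/10) = 4.315, G_3 = 10^(−6.35/10) = 0.2317
  Stage 4: F_4 = 10^(6.45/10) = 4.416, G_4 = 10^(15.7/10) = 37.15
Friis cascade:
  F = 1.486 + (2.018 − 1)/141.3 + (4.315 − 1)/3715 + (4.416 − 1)/861.0 = 1.498
NF = 10 log₁₀(1.498) = 1.76 dB

1.76 dB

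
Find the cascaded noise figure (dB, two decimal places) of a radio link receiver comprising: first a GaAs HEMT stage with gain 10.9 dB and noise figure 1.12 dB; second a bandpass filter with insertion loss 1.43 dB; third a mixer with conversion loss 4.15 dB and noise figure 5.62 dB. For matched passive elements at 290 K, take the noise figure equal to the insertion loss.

2.11 dB

Convert to linear (a loss of L dB is a gain of −L dB): F_i = 10^(NF_i/10), G_i = 10^(G_i,dB/10)
  Stage 1: F_1 = 10^(1.12/10) = 1.294, G_1 = 10^(10.9/10) = 12.30
  Stage 2: F_2 = 10^(1.43/10) = 1.390, G_2 = 10^(−1.43/10) = 0.7194
  Stage 3: F_3 = 10^(5.62/10) = 3.648, G_3 = 10^(−4.15/10) = 0.3846
Friis cascade:
  F = 1.294 + (1.390 − 1)/12.30 + (3.648 − 1)/8.851 = 1.625
NF = 10 log₁₀(1.625) = 2.11 dB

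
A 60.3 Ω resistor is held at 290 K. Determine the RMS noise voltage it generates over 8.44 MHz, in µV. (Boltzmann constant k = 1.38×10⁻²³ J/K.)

2.85 µV

V_n = √(4kTRB)
4kTRB = 4 × 1.38×10⁻²³ × 290 × 6.03×10¹ × 8.44×10⁶ = 8.15×10⁻¹² V²
V_n = √(8.15×10⁻¹²) = 2.85×10⁻⁶ V = 2.85 µV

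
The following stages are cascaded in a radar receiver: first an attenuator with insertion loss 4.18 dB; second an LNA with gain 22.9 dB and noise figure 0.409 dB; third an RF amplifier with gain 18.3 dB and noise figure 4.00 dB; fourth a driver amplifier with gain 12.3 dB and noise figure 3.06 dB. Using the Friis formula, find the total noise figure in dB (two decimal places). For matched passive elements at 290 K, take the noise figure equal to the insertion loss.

4.62 dB

Convert to linear (a loss of L dB is a gain of −L dB): F_i = 10^(NF_i/10), G_i = 10^(G_i,dB/10)
  Stage 1: F_1 = 10^(4.18/10) = 2.618, G_1 = 10^(−4.18/10) = 0.3819
  Stage 2: F_2 = 10^(0.409/10) = 1.099, G_2 = 10^(22.9/10) = 195.0
  Stage 3: F_3 = 10^(4.00/10) = 2.512, G_3 = 10^(18.3/10) = 67.61
  Stage 4: F_4 = 10^(3.06/10) = 2.023, G_4 = 10^(12.3/10) = 16.98
Friis cascade:
  F = 2.618 + (1.099 − 1)/0.3819 + (2.512 − 1)/74.47 + (2.023 − 1)/5035 = 2.897
NF = 10 log₁₀(2.897) = 4.62 dB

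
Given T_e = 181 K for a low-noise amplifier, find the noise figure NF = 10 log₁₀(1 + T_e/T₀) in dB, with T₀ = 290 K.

2.11 dB

F = 1 + T_e/T₀ = 1 + 181/290 = 1.62414
NF = 10 log₁₀(1.62414) = 2.11 dB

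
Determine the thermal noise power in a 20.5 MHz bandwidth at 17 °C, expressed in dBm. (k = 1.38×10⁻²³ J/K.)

−100.9 dBm

T = 17 °C + 273.15 = 290.15 K
P_n = kTB = 1.38×10⁻²³ × 290.15 × 2.05×10⁷ = 8.21×10⁻¹⁴ W
In dBm: 10 log₁₀(8.21×10⁻¹⁴ / 10⁻³) = −100.9 dBm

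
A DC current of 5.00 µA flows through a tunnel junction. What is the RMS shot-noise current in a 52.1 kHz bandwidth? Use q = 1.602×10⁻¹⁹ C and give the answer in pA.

289 pA

I_n = √(2qI·B)
2qI·B = 2 × 1.602×10⁻¹⁹ × 5.00×10⁻⁶ × 5.21×10⁴ = 8.35×10⁻²⁰ A²
I_n = √(8.35×10⁻²⁰) = 2.89×10⁻¹⁰ A = 289 pA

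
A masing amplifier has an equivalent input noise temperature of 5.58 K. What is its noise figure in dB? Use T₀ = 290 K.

F = 1 + T_e/T₀ = 1 + 5.58/290 = 1.01924
NF = 10 log₁₀(1.01924) = 0.083 dB

0.083 dB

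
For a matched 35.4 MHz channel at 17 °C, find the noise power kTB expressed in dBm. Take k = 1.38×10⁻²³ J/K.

−98.5 dBm

T = 17 °C + 273.15 = 290.15 K
P_n = kTB = 1.38×10⁻²³ × 290.15 × 3.54×10⁷ = 1.42×10⁻¹³ W
In dBm: 10 log₁₀(1.42×10⁻¹³ / 10⁻³) = −98.5 dBm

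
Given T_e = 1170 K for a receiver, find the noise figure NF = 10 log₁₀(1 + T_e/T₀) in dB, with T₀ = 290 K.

F = 1 + T_e/T₀ = 1 + 1170/290 = 5.03448
NF = 10 log₁₀(5.03448) = 7.02 dB

7.02 dB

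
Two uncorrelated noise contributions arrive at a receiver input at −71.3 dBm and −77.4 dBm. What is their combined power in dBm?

Convert to linear, add, convert back:
P₁ = 7.41×10⁻¹¹ W, P₂ = 1.82×10⁻¹¹ W
P_tot = 9.23×10⁻¹¹ W → 10 log₁₀(P_tot / 10⁻³) = −70.3 dBm

−70.3 dBm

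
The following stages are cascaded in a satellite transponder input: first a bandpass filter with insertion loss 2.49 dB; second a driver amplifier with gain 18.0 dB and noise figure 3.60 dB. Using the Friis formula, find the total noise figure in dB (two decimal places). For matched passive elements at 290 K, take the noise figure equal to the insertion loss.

Convert to linear (a loss of L dB is a gain of −L dB): F_i = 10^(NF_i/10), G_i = 10^(G_i,dB/10)
  Stage 1: F_1 = 10^(2.49/10) = 1.774, G_1 = 10^(−2.49/10) = 0.5636
  Stage 2: F_2 = 10^(3.60/10) = 2.291, G_2 = 10^(18.0/10) = 63.10
Friis cascade:
  F = 1.774 + (2.291 − 1)/0.5636 = 4.064
NF = 10 log₁₀(4.064) = 6.09 dB

6.09 dB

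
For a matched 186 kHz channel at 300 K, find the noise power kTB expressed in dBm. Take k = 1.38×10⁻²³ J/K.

−121.1 dBm

P_n = kTB = 1.38×10⁻²³ × 300 × 1.86×10⁵ = 7.70×10⁻¹⁶ W
In dBm: 10 log₁₀(7.70×10⁻¹⁶ / 10⁻³) = −121.1 dBm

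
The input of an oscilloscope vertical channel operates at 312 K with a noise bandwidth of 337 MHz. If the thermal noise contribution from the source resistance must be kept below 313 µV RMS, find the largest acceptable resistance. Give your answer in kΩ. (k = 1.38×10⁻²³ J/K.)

16.9 kΩ

Johnson–Nyquist: V_n = √(4kTRB) ⇒ R = V_n² / (4kTB)
4kTB = 4 × 1.38×10⁻²³ × 312 × 3.37×10⁸ = 5.80×10⁻¹²
R = (3.13×10⁻⁴)² / 5.80×10⁻¹² = 1.69×10⁴ Ω = 16.9 kΩ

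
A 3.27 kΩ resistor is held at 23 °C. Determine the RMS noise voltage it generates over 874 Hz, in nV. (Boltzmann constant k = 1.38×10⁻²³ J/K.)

T = 23 °C + 273.15 = 296.15 K
V_n = √(4kTRB)
4kTRB = 4 × 1.38×10⁻²³ × 296.15 × 3.27×10³ × 8.74×10² = 4.67×10⁻¹⁴ V²
V_n = √(4.67×10⁻¹⁴) = 2.16×10⁻⁷ V = 216 nV

216 nV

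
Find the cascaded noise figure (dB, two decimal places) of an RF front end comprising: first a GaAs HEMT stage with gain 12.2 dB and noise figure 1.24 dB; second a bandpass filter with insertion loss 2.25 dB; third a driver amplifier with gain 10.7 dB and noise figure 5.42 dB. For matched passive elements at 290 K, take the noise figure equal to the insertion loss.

Convert to linear (a loss of L dB is a gain of −L dB): F_i = 10^(NF_i/10), G_i = 10^(G_i,dB/10)
  Stage 1: F_1 = 10^(1.24/10) = 1.330, G_1 = 10^(12.2/10) = 16.60
  Stage 2: F_2 = 10^(2.25/10) = 1.679, G_2 = 10^(−2.25/10) = 0.5957
  Stage 3: F_3 = 10^(5.42/10) = 3.483, G_3 = 10^(10.7/10) = 11.75
Friis cascade:
  F = 1.330 + (1.679 − 1)/16.60 + (3.483 − 1)/9.886 = 1.623
NF = 10 log₁₀(1.623) = 2.10 dB

2.10 dB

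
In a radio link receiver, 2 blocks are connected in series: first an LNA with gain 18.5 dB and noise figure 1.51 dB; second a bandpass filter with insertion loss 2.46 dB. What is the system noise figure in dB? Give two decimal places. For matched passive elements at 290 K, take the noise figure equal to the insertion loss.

1.54 dB

Convert to linear (a loss of L dB is a gain of −L dB): F_i = 10^(NF_i/10), G_i = 10^(G_i,dB/10)
  Stage 1: F_1 = 10^(1.51/10) = 1.416, G_1 = 10^(18.5/10) = 70.79
  Stage 2: F_2 = 10^(2.46/10) = 1.762, G_2 = 10^(−2.46/10) = 0.5675
Friis cascade:
  F = 1.416 + (1.762 − 1)/70.79 = 1.427
NF = 10 log₁₀(1.427) = 1.54 dB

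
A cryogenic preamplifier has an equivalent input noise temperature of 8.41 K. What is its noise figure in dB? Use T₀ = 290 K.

F = 1 + T_e/T₀ = 1 + 8.41/290 = 1.029
NF = 10 log₁₀(1.029) = 0.124 dB

0.124 dB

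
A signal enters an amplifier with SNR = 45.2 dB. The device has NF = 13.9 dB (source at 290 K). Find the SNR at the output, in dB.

By definition F = SNR_in/SNR_out, so in dB: SNR_out = SNR_in − NF
SNR_out = 45.2 − 13.9 = 31.3 dB

31.3 dB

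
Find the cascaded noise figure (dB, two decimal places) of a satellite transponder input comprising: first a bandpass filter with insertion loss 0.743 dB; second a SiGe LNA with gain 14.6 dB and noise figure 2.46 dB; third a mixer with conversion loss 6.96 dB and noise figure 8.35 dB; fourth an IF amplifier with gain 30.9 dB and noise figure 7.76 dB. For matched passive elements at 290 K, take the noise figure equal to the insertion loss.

5.25 dB

Convert to linear (a loss of L dB is a gain of −L dB): F_i = 10^(NF_i/10), G_i = 10^(G_i,dB/10)
  Stage 1: F_1 = 10^(0.743/10) = 1.187, G_1 = 10^(−0.743/10) = 0.8428
  Stage 2: F_2 = 10^(2.46/10) = 1.762, G_2 = 10^(14.6/10) = 28.84
  Stage 3: F_3 = 10^(8.35/10) = 6.839, G_3 = 10^(−6.96/10) = 0.2014
  Stage 4: F_4 = 10^(7.76/10) = 5.970, G_4 = 10^(30.9/10) = 1230
Friis cascade:
  F = 1.187 + (1.762 − 1)/0.8428 + (6.839 − 1)/24.31 + (5.970 − 1)/4.894 = 3.346
NF = 10 log₁₀(3.346) = 5.25 dB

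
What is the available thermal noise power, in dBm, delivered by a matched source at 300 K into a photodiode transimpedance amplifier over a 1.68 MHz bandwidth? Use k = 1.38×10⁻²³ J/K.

−111.6 dBm

P_n = kTB = 1.38×10⁻²³ × 300 × 1.68×10⁶ = 6.96×10⁻¹⁵ W
In dBm: 10 log₁₀(6.96×10⁻¹⁵ / 10⁻³) = −111.6 dBm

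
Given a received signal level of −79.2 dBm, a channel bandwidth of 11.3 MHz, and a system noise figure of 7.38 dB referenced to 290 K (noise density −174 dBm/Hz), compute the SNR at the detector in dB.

Noise floor: N = −174 + 10 log₁₀(B) + NF
10 log₁₀(1.13×10⁷) = 70.53 dB
N = −174 + 70.53 + 7.38 = −96.09 dBm
SNR = P_sig − N = −79.2 − (−96.09) = 16.89 dB → 16.9 dB

16.9 dB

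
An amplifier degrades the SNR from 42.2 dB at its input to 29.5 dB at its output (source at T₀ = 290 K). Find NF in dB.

12.7 dB

NF (dB) = SNR_in(dB) − SNR_out(dB) when the source is at T₀
NF = 42.2 − 29.5 = 12.7 dB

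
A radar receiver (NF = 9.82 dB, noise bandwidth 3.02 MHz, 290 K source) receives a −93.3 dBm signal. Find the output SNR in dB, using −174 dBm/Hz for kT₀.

6.1 dB

Noise floor: N = −174 + 10 log₁₀(B) + NF
10 log₁₀(3.02×10⁶) = 64.8 dB
N = −174 + 64.8 + 9.82 = −99.38 dBm
SNR = P_sig − N = −93.3 − (−99.38) = 6.08 dB → 6.1 dB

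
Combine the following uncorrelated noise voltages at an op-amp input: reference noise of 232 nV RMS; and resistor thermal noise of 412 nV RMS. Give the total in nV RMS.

Uncorrelated sources add in power (mean-square): V_tot = √(ΣV_i²)
V_tot = √[(2.32×10⁻⁷)² + (4.12×10⁻⁷)²] = 4.73×10⁻⁷ V = 473 nV

473 nV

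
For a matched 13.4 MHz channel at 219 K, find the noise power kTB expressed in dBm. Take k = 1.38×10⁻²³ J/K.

P_n = kTB = 1.38×10⁻²³ × 219 × 1.34×10⁷ = 4.05×10⁻¹⁴ W
In dBm: 10 log₁₀(4.05×10⁻¹⁴ / 10⁻³) = −103.9 dBm

−103.9 dBm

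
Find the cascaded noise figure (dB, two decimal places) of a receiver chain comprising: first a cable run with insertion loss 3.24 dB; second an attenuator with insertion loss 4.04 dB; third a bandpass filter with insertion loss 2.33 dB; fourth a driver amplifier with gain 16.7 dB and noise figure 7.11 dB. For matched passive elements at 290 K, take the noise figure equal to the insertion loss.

Convert to linear (a loss of L dB is a gain of −L dB): F_i = 10^(NF_i/10), G_i = 10^(G_i,dB/10)
  Stage 1: F_1 = 10^(3.24/10) = 2.109, G_1 = 10^(−3.24/10) = 0.4742
  Stage 2: F_2 = 10^(4.04/10) = 2.535, G_2 = 10^(−4.04/10) = 0.3945
  Stage 3: F_3 = 10^(2.33/10) = 1.710, G_3 = 10^(−2.33/10) = 0.5848
  Stage 4: F_4 = 10^(7.11/10) = 5.140, G_4 = 10^(16.7/10) = 46.77
Friis cascade:
  F = 2.109 + (2.535 − 1)/0.4742 + (1.710 − 1)/0.1871 + (5.140 − 1)/0.1094 = 46.99
NF = 10 log₁₀(46.99) = 16.72 dB

16.72 dB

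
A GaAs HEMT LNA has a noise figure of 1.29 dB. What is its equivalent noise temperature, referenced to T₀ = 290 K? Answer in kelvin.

F = 10^(1.29/10) = 1.34586
T_e = (F − 1)·T₀ = (1.34586 − 1) × 290 = 100 K

100 K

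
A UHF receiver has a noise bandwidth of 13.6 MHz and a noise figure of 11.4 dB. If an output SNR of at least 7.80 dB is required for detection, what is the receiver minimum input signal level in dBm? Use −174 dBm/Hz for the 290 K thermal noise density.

−83.5 dBm

Sensitivity = −174 + 10 log₁₀(B) + NF + SNR_min
= −174 + 71.34 + 11.4 + 7.80
= −83.46 dBm → −83.5 dBm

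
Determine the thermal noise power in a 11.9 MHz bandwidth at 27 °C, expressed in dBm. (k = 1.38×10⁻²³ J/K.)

−103.1 dBm

T = 27 °C + 273.15 = 300.15 K
P_n = kTB = 1.38×10⁻²³ × 300.15 × 1.19×10⁷ = 4.93×10⁻¹⁴ W
In dBm: 10 log₁₀(4.93×10⁻¹⁴ / 10⁻³) = −103.1 dBm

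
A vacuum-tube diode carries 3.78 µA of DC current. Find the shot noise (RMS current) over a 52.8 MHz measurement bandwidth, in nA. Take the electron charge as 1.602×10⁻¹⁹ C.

I_n = √(2qI·B)
2qI·B = 2 × 1.602×10⁻¹⁹ × 3.78×10⁻⁶ × 5.28×10⁷ = 6.39×10⁻¹⁷ A²
I_n = √(6.39×10⁻¹⁷) = 8.00×10⁻⁹ A = 8.00 nA

8.00 nA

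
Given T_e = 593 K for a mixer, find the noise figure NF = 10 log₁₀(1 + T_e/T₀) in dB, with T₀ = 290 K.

F = 1 + T_e/T₀ = 1 + 593/290 = 3.04483
NF = 10 log₁₀(3.04483) = 4.84 dB

4.84 dB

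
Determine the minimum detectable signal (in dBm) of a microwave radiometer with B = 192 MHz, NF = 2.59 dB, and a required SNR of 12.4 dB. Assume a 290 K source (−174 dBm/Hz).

−76.2 dBm

Sensitivity = −174 + 10 log₁₀(B) + NF + SNR_min
= −174 + 82.83 + 2.59 + 12.4
= −76.18 dBm → −76.2 dBm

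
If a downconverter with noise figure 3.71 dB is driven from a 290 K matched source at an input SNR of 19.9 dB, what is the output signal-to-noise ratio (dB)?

By definition F = SNR_in/SNR_out, so in dB: SNR_out = SNR_in − NF
SNR_out = 19.9 − 3.71 = 16.19 dB

16.19 dB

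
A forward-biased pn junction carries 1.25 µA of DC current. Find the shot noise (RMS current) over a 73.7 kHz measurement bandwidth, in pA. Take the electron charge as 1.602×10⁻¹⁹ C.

I_n = √(2qI·B)
2qI·B = 2 × 1.602×10⁻¹⁹ × 1.25×10⁻⁶ × 7.37×10⁴ = 2.95×10⁻²⁰ A²
I_n = √(2.95×10⁻²⁰) = 1.72×10⁻¹⁰ A = 172 pA

172 pA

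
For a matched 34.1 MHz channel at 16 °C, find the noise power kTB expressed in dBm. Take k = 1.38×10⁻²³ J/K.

−98.7 dBm

T = 16 °C + 273.15 = 289.15 K
P_n = kTB = 1.38×10⁻²³ × 289.15 × 3.41×10⁷ = 1.36×10⁻¹³ W
In dBm: 10 log₁₀(1.36×10⁻¹³ / 10⁻³) = −98.7 dBm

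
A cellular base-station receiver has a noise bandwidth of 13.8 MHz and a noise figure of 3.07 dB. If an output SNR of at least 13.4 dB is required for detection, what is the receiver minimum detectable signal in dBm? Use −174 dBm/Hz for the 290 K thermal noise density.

Sensitivity = −174 + 10 log₁₀(B) + NF + SNR_min
= −174 + 71.4 + 3.07 + 13.4
= −86.13 dBm → −86.1 dBm

−86.1 dBm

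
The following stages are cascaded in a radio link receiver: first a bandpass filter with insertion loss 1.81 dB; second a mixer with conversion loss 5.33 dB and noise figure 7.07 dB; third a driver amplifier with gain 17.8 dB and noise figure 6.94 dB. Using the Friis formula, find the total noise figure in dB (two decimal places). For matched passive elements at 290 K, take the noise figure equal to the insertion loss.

14.49 dB

Convert to linear (a loss of L dB is a gain of −L dB): F_i = 10^(NF_i/10), G_i = 10^(G_i,dB/10)
  Stage 1: F_1 = 10^(1.81/10) = 1.517, G_1 = 10^(−1.81/10) = 0.6592
  Stage 2: F_2 = 10^(7.07/10) = 5.093, G_2 = 10^(−5.33/10) = 0.2931
  Stage 3: F_3 = 10^(6.94/10) = 4.943, G_3 = 10^(17.8/10) = 60.26
Friis cascade:
  F = 1.517 + (5.093 − 1)/0.6592 + (4.943 − 1)/0.1932 = 28.14
NF = 10 log₁₀(28.14) = 14.49 dB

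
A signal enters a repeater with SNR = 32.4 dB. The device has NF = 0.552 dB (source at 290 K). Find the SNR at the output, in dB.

31.848 dB

By definition F = SNR_in/SNR_out, so in dB: SNR_out = SNR_in − NF
SNR_out = 32.4 − 0.552 = 31.848 dB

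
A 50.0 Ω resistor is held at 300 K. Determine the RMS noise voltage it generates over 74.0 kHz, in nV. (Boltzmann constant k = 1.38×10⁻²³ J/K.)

248 nV

V_n = √(4kTRB)
4kTRB = 4 × 1.38×10⁻²³ × 300 × 5.00×10¹ × 7.40×10⁴ = 6.13×10⁻¹⁴ V²
V_n = √(6.13×10⁻¹⁴) = 2.48×10⁻⁷ V = 248 nV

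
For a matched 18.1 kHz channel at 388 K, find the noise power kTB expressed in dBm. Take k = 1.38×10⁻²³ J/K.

−130.1 dBm

P_n = kTB = 1.38×10⁻²³ × 388 × 1.81×10⁴ = 9.69×10⁻¹⁷ W
In dBm: 10 log₁₀(9.69×10⁻¹⁷ / 10⁻³) = −130.1 dBm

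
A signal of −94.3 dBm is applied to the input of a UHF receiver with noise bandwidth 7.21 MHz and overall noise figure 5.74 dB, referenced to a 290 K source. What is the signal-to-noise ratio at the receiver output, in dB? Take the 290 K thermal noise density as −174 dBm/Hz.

Noise floor: N = −174 + 10 log₁₀(B) + NF
10 log₁₀(7.21×10⁶) = 68.58 dB
N = −174 + 68.58 + 5.74 = −99.68 dBm
SNR = P_sig − N = −94.3 − (−99.68) = 5.38 dB → 5.4 dB

5.4 dB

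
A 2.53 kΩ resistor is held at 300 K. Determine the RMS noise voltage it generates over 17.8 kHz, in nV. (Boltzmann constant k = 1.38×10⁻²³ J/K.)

864 nV

V_n = √(4kTRB)
4kTRB = 4 × 1.38×10⁻²³ × 300 × 2.53×10³ × 1.78×10⁴ = 7.46×10⁻¹³ V²
V_n = √(7.46×10⁻¹³) = 8.64×10⁻⁷ V = 864 nV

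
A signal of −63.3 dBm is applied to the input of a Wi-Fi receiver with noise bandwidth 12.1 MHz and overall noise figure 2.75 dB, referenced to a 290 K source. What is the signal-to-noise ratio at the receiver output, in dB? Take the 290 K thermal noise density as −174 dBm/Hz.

37.1 dB

Noise floor: N = −174 + 10 log₁₀(B) + NF
10 log₁₀(1.21×10⁷) = 70.83 dB
N = −174 + 70.83 + 2.75 = −100.42 dBm
SNR = P_sig − N = −63.3 − (−100.42) = 37.12 dB → 37.1 dB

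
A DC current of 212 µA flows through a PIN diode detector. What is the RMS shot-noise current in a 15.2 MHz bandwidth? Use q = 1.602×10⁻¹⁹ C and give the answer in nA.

I_n = √(2qI·B)
2qI·B = 2 × 1.602×10⁻¹⁹ × 2.12×10⁻⁴ × 1.52×10⁷ = 1.03×10⁻¹⁵ A²
I_n = √(1.03×10⁻¹⁵) = 3.21×10⁻⁸ A = 32.1 nA

32.1 nA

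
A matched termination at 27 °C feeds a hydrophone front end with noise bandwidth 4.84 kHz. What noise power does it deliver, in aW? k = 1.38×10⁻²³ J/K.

20.0 aW

T = 27 °C + 273.15 = 300.15 K
P_n = kTB = 1.38×10⁻²³ × 300.15 × 4.84×10³ = 2.00×10⁻¹⁷ W = 20.0 aW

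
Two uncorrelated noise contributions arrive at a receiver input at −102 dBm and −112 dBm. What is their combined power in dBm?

−101.6 dBm

Convert to linear, add, convert back:
P₁ = 6.31×10⁻¹⁴ W, P₂ = 6.31×10⁻¹⁵ W
P_tot = 6.94×10⁻¹⁴ W → 10 log₁₀(P_tot / 10⁻³) = −101.6 dBm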